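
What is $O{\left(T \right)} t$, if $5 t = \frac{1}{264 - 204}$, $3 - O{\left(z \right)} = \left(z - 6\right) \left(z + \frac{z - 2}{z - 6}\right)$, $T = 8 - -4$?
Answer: $- \frac{79}{300} \approx -0.26333$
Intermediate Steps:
$T = 12$ ($T = 8 + 4 = 12$)
$O{\left(z \right)} = 3 - \left(-6 + z\right) \left(z + \frac{-2 + z}{-6 + z}\right)$ ($O{\left(z \right)} = 3 - \left(z - 6\right) \left(z + \frac{z - 2}{z - 6}\right) = 3 - \left(-6 + z\right) \left(z + \frac{-2 + z}{-6 + z}\right)$)
$t = \frac{1}{300}$ ($t = \frac{1}{5 \left(264 - 204\right)} = \frac{1}{5 \cdot 60} = \frac{1}{5} \cdot \frac{1}{60} = \frac{1}{300} \approx 0.0033333$)
$O{\left(T \right)} t = \left(5 - 12^{2} + 5 \cdot 12\right) \frac{1}{300} = \left(5 - 144 + 60\right) \frac{1}{300} = \left(-79\right) \frac{1}{300} = - \frac{79}{300}$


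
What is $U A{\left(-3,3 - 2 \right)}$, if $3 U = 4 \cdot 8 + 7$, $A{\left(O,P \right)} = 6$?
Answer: $78$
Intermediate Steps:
$U = 13$ ($U = \frac{4 \cdot 8 + 7}{3} = \frac{32 + 7}{3} = \frac{1}{3} \cdot 39 = 13$)
$U A{\left(-3,3 - 2 \right)} = 13 \cdot 6 = 78$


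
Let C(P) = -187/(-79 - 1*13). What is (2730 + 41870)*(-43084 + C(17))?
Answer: -44193482150/23 ≈ -1.9215e+9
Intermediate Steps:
C(P) = 187/92 (C(P) = -187/(-79 - 13) = -187/(-92) = -187*(-1/92) = 187/92)
(2730 + 41870)*(-43084 + C(17)) = (2730 + 41870)*(-43084 + 187/92) = 44600*(-3963541/92) = -44193482150/23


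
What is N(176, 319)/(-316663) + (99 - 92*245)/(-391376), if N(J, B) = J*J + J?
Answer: -5085910769/123934298288 ≈ -0.041037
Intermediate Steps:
N(J, B) = J + J² (N(J, B) = J² + J = J + J²)
N(176, 319)/(-316663) + (99 - 92*245)/(-391376) = (176*(1 + 176))/(-316663) + (99 - 92*245)/(-391376) = (176*177)*(-1/316663) + (99 - 22540)*(-1/391376) = 31152*(-1/316663) - 22441*(-1/391376) = -31152/316663 + 22441/391376 = -5085910769/123934298288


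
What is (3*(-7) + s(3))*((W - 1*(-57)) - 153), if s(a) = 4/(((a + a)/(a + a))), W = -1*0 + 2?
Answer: 1598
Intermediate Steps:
W = 2 (W = 0 + 2 = 2)
s(a) = 4 (s(a) = 4/(((2*a)/((2*a)))) = 4/(((2*a)*(1/(2*a)))) = 4/1 = 4*1 = 4)
(3*(-7) + s(3))*((W - 1*(-57)) - 153) = (3*(-7) + 4)*((2 - 1*(-57)) - 153) = (-21 + 4)*((2 + 57) - 153) = -17*(59 - 153) = -17*(-94) = 1598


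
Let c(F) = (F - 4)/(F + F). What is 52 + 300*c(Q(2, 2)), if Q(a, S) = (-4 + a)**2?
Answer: 52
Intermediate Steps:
c(F) = (-4 + F)/(2*F) (c(F) = (-4 + F)/((2*F)) = (-4 + F)*(1/(2*F)) = (-4 + F)/(2*F))
52 + 300*c(Q(2, 2)) = 52 + 300*((-4 + (-4 + 2)**2)/(2*((-4 + 2)**2))) = 52 + 300*((-4 + (-2)**2)/(2*((-2)**2))) = 52 + 300*((1/2)*(-4 + 4)/4) = 52 + 300*((1/2)*(1/4)*0) = 52 + 300*0 = 52 + 0 = 52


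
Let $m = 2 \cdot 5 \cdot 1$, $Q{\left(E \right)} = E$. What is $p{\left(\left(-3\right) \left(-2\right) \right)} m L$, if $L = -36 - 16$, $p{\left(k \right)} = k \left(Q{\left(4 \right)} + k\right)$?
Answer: $-31200$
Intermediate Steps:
$p{\left(k \right)} = k \left(4 + k\right)$
$L = -52$ ($L = -36 - 16 = -52$)
$m = 10$ ($m = 10 \cdot 1 = 10$)
$p{\left(\left(-3\right) \left(-2\right) \right)} m L = \left(-3\right) \left(-2\right) \left(4 - -6\right) 10 \left(-52\right) = 6 \left(4 + 6\right) 10 \left(-52\right) = 6 \cdot 10 \cdot 10 \left(-52\right) = 60 \cdot 10 \left(-52\right) = 600 \left(-52\right) = -31200$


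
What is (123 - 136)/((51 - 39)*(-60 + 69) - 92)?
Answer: -13/16 ≈ -0.81250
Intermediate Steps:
(123 - 136)/((51 - 39)*(-60 + 69) - 92) = -13/(12*9 - 92) = -13/(108 - 92) = -13/16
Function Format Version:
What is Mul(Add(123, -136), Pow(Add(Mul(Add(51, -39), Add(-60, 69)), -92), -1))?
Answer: Rational(-13, 16) ≈ -0.81250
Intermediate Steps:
Mul(Add(123, -136), Pow(Add(Mul(Add(51, -39), Add(-60, 69)), -92), -1)) = Mul(-13, Pow(Add(Mul(12, 9), -92), -1)) = Mul(-13, Pow(Add(108, -92), -1)) = Mul(-13, Pow(16, -1)) = Mul(-13, Rational(1, 16)) = Rational(-13, 16)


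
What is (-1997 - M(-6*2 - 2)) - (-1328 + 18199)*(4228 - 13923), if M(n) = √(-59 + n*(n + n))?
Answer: 163562348 - 3*√37 ≈ 1.6356e+8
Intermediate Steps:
M(n) = √(-59 + 2*n²) (M(n) = √(-59 + n*(2*n)) = √(-59 + 2*n²))
(-1997 - M(-6*2 - 2)) - (-1328 + 18199)*(4228 - 13923) = (-1997 - √(-59 + 2*(-6*2 - 2)²)) - (-1328 + 18199)*(4228 - 13923) = (-1997 - √(-59 + 2*(-12 - 2)²)) - 16871*(-9695) = (-1997 - √(-59 + 2*(-14)²)) - 1*(-163564345) = (-1997 - √(-59 + 2*196)) + 163564345 = (-1997 - √(-59 + 392)) + 163564345 = (-1997 - √333) + 163564345 = (-1997 - 3*√37) + 163564345 = 163562348 - 3*√37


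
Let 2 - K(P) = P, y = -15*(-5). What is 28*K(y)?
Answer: -2044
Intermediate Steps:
y = 75
K(P) = 2 - P
28*K(y) = 28*(2 - 1*75) = 28*(2 - 75) = 28*(-73) = -2044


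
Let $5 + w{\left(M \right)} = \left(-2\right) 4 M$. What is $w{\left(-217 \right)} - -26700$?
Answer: $28431$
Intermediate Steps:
$w{\left(M \right)} = -5 - 8 M$ ($w{\left(M \right)} = -5 + \left(-2\right) 4 M = -5 - 8 M$)
$w{\left(-217 \right)} - -26700 = \left(-5 - -1736\right) - -26700 = \left(-5 + 1736\right) + 26700 = 1731 + 26700 = 28431$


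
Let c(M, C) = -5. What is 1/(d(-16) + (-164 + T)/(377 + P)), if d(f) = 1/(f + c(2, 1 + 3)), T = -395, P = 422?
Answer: -16779/12538 ≈ -1.3383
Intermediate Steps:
d(f) = 1/(-5 + f) (d(f) = 1/(f - 5) = 1/(-5 + f))
1/(d(-16) + (-164 + T)/(377 + P)) = 1/(1/(-5 - 16) + (-164 - 395)/(377 + 422)) = 1/(1/(-21) - 559/799) = 1/(-1/21 - 559*1/799) = 1/(-1/21 - 559/799) = 1/(-12538/16779) = -16779/12538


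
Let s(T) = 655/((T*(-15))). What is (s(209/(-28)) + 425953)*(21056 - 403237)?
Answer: -102071448810019/627 ≈ -1.6279e+11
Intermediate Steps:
s(T) = -131/(3*T) (s(T) = 655/((-15*T)) = 655*(-1/(15*T)) = -131/(3*T))
(s(209/(-28)) + 425953)*(21056 - 403237) = (-131/(3*(209/(-28))) + 425953)*(21056 - 403237) = (-131/(3*(209*(-1/28))) + 425953)*(-382181) = (-131/(3*(-209/28)) + 425953)*(-382181) = (-131/3*(-28/209) + 425953)*(-382181) = (3668/627 + 425953)*(-382181) = (267076199/627)*(-382181) = -102071448810019/627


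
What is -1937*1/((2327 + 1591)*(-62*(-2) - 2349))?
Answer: 1937/8717550 ≈ 0.00022220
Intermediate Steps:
-1937*1/((2327 + 1591)*(-62*(-2) - 2349)) = -1937*1/(3918*(124 - 2349)) = -1937/((-2225*3918)) = -1937/(-8717550) = -1937*(-1/8717550) = 1937/8717550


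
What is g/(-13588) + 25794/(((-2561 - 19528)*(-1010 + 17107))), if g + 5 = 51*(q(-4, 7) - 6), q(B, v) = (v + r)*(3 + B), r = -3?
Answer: 60922109041/1610479803068 ≈ 0.037829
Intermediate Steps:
q(B, v) = (-3 + v)*(3 + B) (q(B, v) = (v - 3)*(3 + B) = (-3 + v)*(3 + B))
g = -515 (g = -5 + 51*((-9 - 3*(-4) + 3*7 - 4*7) - 6) = -5 + 51*((-9 + 12 + 21 - 28) - 6) = -5 + 51*(-4 - 6) = -5 + 51*(-10) = -5 - 510 = -515)
g/(-13588) + 25794/(((-2561 - 19528)*(-1010 + 17107))) = -515/(-13588) + 25794/(((-2561 - 19528)*(-1010 + 17107))) = -515*(-1/13588) + 25794/((-22089*16097)) = 515/13588 + 25794/(-355566633) = 515/13588 + 25794*(-1/355566633) = 515/13588 - 8598/118522211 = 60922109041/1610479803068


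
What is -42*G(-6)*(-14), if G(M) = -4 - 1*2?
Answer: -3528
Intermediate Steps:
G(M) = -6 (G(M) = -4 - 2 = -6)
-42*G(-6)*(-14) = -42*(-6)*(-14) = 252*(-14) = -3528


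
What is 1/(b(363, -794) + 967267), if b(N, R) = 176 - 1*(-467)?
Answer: 1/967910 ≈ 1.0332e-6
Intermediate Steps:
b(N, R) = 643 (b(N, R) = 176 + 467 = 643)
1/(b(363, -794) + 967267) = 1/(643 + 967267) = 1/967910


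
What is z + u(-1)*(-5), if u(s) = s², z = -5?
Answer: -10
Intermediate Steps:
z + u(-1)*(-5) = -5 + (-1)²*(-5) = -5 + 1*(-5) = -5 - 5 = -10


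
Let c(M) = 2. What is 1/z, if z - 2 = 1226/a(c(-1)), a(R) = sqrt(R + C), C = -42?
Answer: 20/375809 + 613*I*sqrt(10)/375809 ≈ 5.3219e-5 + 0.0051581*I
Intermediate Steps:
a(R) = sqrt(-42 + R) (a(R) = sqrt(R - 42) = sqrt(-42 + R))
z = 2 - 613*I*sqrt(10)/10 (z = 2 + 1226/(sqrt(-42 + 2)) = 2 + 1226/(sqrt(-40)) = 2 + 1226/((2*I*sqrt(10))) = 2 + 1226*(-I*sqrt(10)/20) = 2 - 613*I*sqrt(10)/10 ≈ 2.0 - 193.85*I)
1/z = 1/(2 - 613*I*sqrt(10)/10)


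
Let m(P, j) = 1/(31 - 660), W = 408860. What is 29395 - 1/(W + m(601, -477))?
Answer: 7559598541276/257172939 ≈ 29395.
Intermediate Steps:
m(P, j) = -1/629 (m(P, j) = 1/(-629) = -1/629)
29395 - 1/(W + m(601, -477)) = 29395 - 1/(408860 - 1/629) = 29395 - 1/257172939/629 = 29395 - 1*629/257172939 = 29395 - 629/257172939 = 7559598541276/257172939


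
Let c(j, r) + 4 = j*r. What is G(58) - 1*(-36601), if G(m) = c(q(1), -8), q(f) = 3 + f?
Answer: 36565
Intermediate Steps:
c(j, r) = -4 + j*r
G(m) = -36 (G(m) = -4 + (3 + 1)*(-8) = -4 + 4*(-8) = -4 - 32 = -36)
G(58) - 1*(-36601) = -36 - 1*(-36601) = -36 + 36601 = 36565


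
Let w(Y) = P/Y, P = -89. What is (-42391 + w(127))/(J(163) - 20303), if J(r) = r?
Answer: 2691873/1278890 ≈ 2.1049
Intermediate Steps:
w(Y) = -89/Y
(-42391 + w(127))/(J(163) - 20303) = (-42391 - 89/127)/(163 - 20303) = (-42391 - 89*1/127)/(-20140) = (-42391 - 89/127)*(-1/20140) = -5383746/127*(-1/20140) = 2691873/1278890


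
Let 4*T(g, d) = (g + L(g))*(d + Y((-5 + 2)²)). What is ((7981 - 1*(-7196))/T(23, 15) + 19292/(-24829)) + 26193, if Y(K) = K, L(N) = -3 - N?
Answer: 539478617/21282 ≈ 25349.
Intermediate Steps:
T(g, d) = -27/4 - 3*d/4 (T(g, d) = ((g + (-3 - g))*(d + (-5 + 2)²))/4 = (-3*(d + (-3)²))/4 = (-3*(d + 9))/4 = (-3*(9 + d))/4 = (-27 - 3*d)/4 = -27/4 - 3*d/4)
((7981 - 1*(-7196))/T(23, 15) + 19292/(-24829)) + 26193 = ((7981 - 1*(-7196))/(-27/4 - ¾*15) + 19292/(-24829)) + 26193 = ((7981 + 7196)/(-27/4 - 45/4) + 19292*(-1/24829)) + 26193 = (15177/(-18) - 2756/3547) + 26193 = (15177*(-1/18) - 2756/3547) + 26193 = (-5059/6 - 2756/3547) + 26193 = -17960809/21282 + 26193 = 539478617/21282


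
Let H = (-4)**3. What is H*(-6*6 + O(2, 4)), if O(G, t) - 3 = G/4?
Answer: 2080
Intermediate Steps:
H = -64
O(G, t) = 3 + G/4
H*(-6*6 + O(2, 4)) = -64*(-6*6 + (3 + (1/4)*2)) = -64*(-36 + (3 + 1/2)) = -64*(-36 + 7/2) = -64*(-65/2) = 2080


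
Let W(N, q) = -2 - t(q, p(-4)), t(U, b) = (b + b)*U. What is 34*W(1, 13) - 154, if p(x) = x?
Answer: 3314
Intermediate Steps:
t(U, b) = 2*U*b (t(U, b) = (2*b)*U = 2*U*b)
W(N, q) = -2 + 8*q (W(N, q) = -2 - 2*q*(-4) = -2 - (-8)*q = -2 + 8*q)
34*W(1, 13) - 154 = 34*(-2 + 8*13) - 154 = 34*(-2 + 104) - 154 = 34*102 - 154 = 3468 - 154 = 3314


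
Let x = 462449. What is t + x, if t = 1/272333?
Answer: 125940123518/272333 ≈ 4.6245e+5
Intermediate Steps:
t = 1/272333 ≈ 3.6720e-6
t + x = 1/272333 + 462449 = 125940123518/272333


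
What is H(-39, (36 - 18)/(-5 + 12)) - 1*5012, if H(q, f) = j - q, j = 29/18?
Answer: -89485/18 ≈ -4971.4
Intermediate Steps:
j = 29/18 (j = 29*(1/18) = 29/18 ≈ 1.6111)
H(q, f) = 29/18 - q
H(-39, (36 - 18)/(-5 + 12)) - 1*5012 = (29/18 - 1*(-39)) - 1*5012 = (29/18 + 39) - 5012 = 731/18 - 5012 = -89485/18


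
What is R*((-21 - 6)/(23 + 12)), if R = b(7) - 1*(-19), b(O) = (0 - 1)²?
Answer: -108/7 ≈ -15.429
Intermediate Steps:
b(O) = 1 (b(O) = (-1)² = 1)
R = 20 (R = 1 - 1*(-19) = 1 + 19 = 20)
R*((-21 - 6)/(23 + 12)) = 20*((-21 - 6)/(23 + 12)) = 20*(-27/35) = -108/7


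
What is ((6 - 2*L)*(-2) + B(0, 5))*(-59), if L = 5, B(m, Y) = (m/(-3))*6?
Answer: -472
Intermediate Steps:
B(m, Y) = -2*m (B(m, Y) = (m*(-⅓))*6 = -m/3*6 = -2*m)
((6 - 2*L)*(-2) + B(0, 5))*(-59) = ((6 - 2*5)*(-2) - 2*0)*(-59) = ((6 - 10)*(-2) + 0)*(-59) = (-4*(-2) + 0)*(-59) = (8 + 0)*(-59) = 8*(-59) = -472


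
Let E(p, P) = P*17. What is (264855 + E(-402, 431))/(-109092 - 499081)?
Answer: -272182/608173 ≈ -0.44754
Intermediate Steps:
E(p, P) = 17*P
(264855 + E(-402, 431))/(-109092 - 499081) = (264855 + 17*431)/(-109092 - 499081) = (264855 + 7327)/(-608173) = 272182*(-1/608173) = -272182/608173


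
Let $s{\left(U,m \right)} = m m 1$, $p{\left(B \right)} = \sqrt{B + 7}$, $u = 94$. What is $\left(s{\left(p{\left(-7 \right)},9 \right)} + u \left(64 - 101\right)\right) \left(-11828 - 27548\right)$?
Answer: $133760272$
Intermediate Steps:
$p{\left(B \right)} = \sqrt{7 + B}$
$s{\left(U,m \right)} = m^{2}$ ($s{\left(U,m \right)} = m^{2} \cdot 1 = m^{2}$)
$\left(s{\left(p{\left(-7 \right)},9 \right)} + u \left(64 - 101\right)\right) \left(-11828 - 27548\right) = \left(9^{2} + 94 \left(64 - 101\right)\right) \left(-11828 - 27548\right) = \left(81 + 94 \left(-37\right)\right) \left(-39376\right) = \left(81 - 3478\right) \left(-39376\right) = \left(-3397\right) \left(-39376\right) = 133760272$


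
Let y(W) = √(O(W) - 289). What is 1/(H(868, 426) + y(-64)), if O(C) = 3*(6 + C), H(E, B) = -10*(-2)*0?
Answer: -I*√463/463 ≈ -0.046474*I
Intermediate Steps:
H(E, B) = 0 (H(E, B) = 20*0 = 0)
O(C) = 18 + 3*C
y(W) = √(-271 + 3*W) (y(W) = √((18 + 3*W) - 289) = √(-271 + 3*W))
1/(H(868, 426) + y(-64)) = 1/(0 + √(-271 + 3*(-64))) = 1/(0 + √(-271 - 192)) = 1/(0 + √(-463)) = 1/(0 + I*√463) = 1/(I*√463) = -I*√463/463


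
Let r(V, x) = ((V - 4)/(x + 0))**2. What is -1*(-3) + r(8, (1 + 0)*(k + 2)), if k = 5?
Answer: 163/49 ≈ 3.3265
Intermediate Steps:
r(V, x) = (-4 + V)**2/x**2 (r(V, x) = ((-4 + V)/x)**2 = (-4 + V)**2/x**2)
-1*(-3) + r(8, (1 + 0)*(k + 2)) = -1*(-3) + (-4 + 8)**2/((1 + 0)*(5 + 2))**2 = 3 + 4**2/(1*7)**2 = 3 + 16/7**2 = 3 + (1/49)*16 = 3 + 16/49 = 163/49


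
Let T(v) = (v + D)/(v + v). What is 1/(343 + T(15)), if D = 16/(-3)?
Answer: 90/30899 ≈ 0.0029127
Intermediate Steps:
D = -16/3 (D = 16*(-⅓) = -16/3 ≈ -5.3333)
T(v) = (-16/3 + v)/(2*v) (T(v) = (v - 16/3)/(v + v) = (-16/3 + v)/((2*v)) = (-16/3 + v)*(1/(2*v)) = (-16/3 + v)/(2*v))
1/(343 + T(15)) = 1/(343 + (⅙)*(-16 + 3*15)/15) = 1/(343 + (⅙)*(1/15)*(-16 + 45)) = 1/(343 + (⅙)*(1/15)*29) = 1/(343 + 29/90) = 1/(30899/90) = 90/30899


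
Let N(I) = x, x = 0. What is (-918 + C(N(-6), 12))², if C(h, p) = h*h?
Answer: 842724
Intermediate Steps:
N(I) = 0
C(h, p) = h²
(-918 + C(N(-6), 12))² = (-918 + 0²)² = (-918 + 0)² = (-918)² = 842724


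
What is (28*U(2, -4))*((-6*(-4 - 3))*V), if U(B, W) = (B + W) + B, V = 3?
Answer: 0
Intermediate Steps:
U(B, W) = W + 2*B
(28*U(2, -4))*((-6*(-4 - 3))*V) = (28*(-4 + 2*2))*(-6*(-4 - 3)*3) = (28*(-4 + 4))*(-6*(-7)*3) = (28*0)*(-1*(-42)*3) = 0*(42*3) = 0*126 = 0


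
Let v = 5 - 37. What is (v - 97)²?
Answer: 16641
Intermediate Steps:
v = -32
(v - 97)² = (-32 - 97)² = (-129)² = 16641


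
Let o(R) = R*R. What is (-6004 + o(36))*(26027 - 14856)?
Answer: -52593068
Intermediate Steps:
o(R) = R²
(-6004 + o(36))*(26027 - 14856) = (-6004 + 36²)*(26027 - 14856) = (-6004 + 1296)*11171 = -4708*11171 = -52593068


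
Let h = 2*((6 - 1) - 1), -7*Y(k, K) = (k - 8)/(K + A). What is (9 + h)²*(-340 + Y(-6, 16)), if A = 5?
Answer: -2062882/21 ≈ -98233.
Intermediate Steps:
Y(k, K) = -(-8 + k)/(7*(5 + K)) (Y(k, K) = -(k - 8)/(7*(K + 5)) = -(-8 + k)/(7*(5 + K)))
h = 8 (h = 2*(5 - 1) = 2*4 = 8)
(9 + h)²*(-340 + Y(-6, 16)) = (9 + 8)²*(-340 + (8 - 1*(-6))/(7*(5 + 16))) = 17²*(-340 + (⅐)*(8 + 6)/21) = 289*(-340 + (⅐)*(1/21)*14) = 289*(-340 + 2/21) = 289*(-7138/21) = -2062882/21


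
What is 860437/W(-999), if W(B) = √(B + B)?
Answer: -860437*I*√222/666 ≈ -19250.0*I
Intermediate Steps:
W(B) = √2*√B (W(B) = √(2*B) = √2*√B)
860437/W(-999) = 860437/((√2*√(-999))) = 860437/((√2*(3*I*√111))) = 860437/((3*I*√222)) = 860437*(-I*√222/666) = -860437*I*√222/666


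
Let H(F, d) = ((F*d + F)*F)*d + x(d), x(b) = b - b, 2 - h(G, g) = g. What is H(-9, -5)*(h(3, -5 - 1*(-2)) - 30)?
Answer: -40500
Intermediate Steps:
h(G, g) = 2 - g
x(b) = 0
H(F, d) = F*d*(F + F*d) (H(F, d) = ((F*d + F)*F)*d + 0 = ((F + F*d)*F)*d + 0 = (F*(F + F*d))*d + 0 = F*d*(F + F*d) + 0 = F*d*(F + F*d))
H(-9, -5)*(h(3, -5 - 1*(-2)) - 30) = (-5*(-9)**2*(1 - 5))*((2 - (-5 - 1*(-2))) - 30) = (-5*81*(-4))*((2 - (-5 + 2)) - 30) = 1620*((2 - 1*(-3)) - 30) = 1620*((2 + 3) - 30) = 1620*(5 - 30) = 1620*(-25) = -40500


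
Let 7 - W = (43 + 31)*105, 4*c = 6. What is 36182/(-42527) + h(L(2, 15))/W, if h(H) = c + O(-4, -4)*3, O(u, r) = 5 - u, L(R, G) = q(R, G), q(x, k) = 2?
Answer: -564185771/660274202 ≈ -0.85447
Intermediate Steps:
c = 3/2 (c = (¼)*6 = 3/2 ≈ 1.5000)
L(R, G) = 2
h(H) = 57/2 (h(H) = 3/2 + (5 - 1*(-4))*3 = 3/2 + (5 + 4)*3 = 3/2 + 9*3 = 3/2 + 27 = 57/2)
W = -7763 (W = 7 - (43 + 31)*105 = 7 - 74*105 = 7 - 1*7770 = 7 - 7770 = -7763)
36182/(-42527) + h(L(2, 15))/W = 36182/(-42527) + (57/2)/(-7763) = 36182*(-1/42527) + (57/2)*(-1/7763) = -36182/42527 - 57/15526 = -564185771/660274202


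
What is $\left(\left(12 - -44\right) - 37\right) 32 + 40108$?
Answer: $40716$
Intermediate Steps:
$\left(\left(12 - -44\right) - 37\right) 32 + 40108 = \left(\left(12 + 44\right) - 37\right) 32 + 40108 = \left(56 - 37\right) 32 + 40108 = 19 \cdot 32 + 40108 = 608 + 40108 = 40716$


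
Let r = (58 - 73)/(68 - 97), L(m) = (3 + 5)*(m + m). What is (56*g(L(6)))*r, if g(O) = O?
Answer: 80640/29 ≈ 2780.7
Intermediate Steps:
L(m) = 16*m (L(m) = 8*(2*m) = 16*m)
r = 15/29 (r = -15/(-29) = -15*(-1/29) = 15/29 ≈ 0.51724)
(56*g(L(6)))*r = (56*(16*6))*(15/29) = (56*96)*(15/29) = 5376*(15/29) = 80640/29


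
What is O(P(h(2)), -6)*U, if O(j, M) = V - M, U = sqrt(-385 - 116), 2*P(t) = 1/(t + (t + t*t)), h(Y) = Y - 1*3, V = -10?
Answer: -4*I*sqrt(501) ≈ -89.532*I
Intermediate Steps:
h(Y) = -3 + Y (h(Y) = Y - 3 = -3 + Y)
P(t) = 1/(2*(t**2 + 2*t)) (P(t) = 1/(2*(t + (t + t*t))) = 1/(2*(t + (t + t**2))) = 1/(2*(t**2 + 2*t)))
U = I*sqrt(501) (U = sqrt(-501) = I*sqrt(501) ≈ 22.383*I)
O(j, M) = -10 - M
O(P(h(2)), -6)*U = (-10 - 1*(-6))*(I*sqrt(501)) = (-10 + 6)*(I*sqrt(501)) = -4*I*sqrt(501)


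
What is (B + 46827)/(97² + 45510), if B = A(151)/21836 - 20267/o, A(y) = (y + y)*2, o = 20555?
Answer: 5254338195367/6162446985655 ≈ 0.85264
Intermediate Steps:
A(y) = 4*y (A(y) = (2*y)*2 = 4*y)
B = -107533748/112209745 (B = (4*151)/21836 - 20267/20555 = 604*(1/21836) - 20267*1/20555 = 151/5459 - 20267/20555 = -107533748/112209745 ≈ -0.95833)
(B + 46827)/(97² + 45510) = (-107533748/112209745 + 46827)/(97² + 45510) = 5254338195367/(112209745*(9409 + 45510)) = (5254338195367/112209745)/54919 = (5254338195367/112209745)*(1/54919) = 5254338195367/6162446985655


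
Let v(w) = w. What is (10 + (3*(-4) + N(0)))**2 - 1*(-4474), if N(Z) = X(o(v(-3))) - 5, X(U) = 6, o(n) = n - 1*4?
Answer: 4475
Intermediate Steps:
o(n) = -4 + n (o(n) = n - 4 = -4 + n)
N(Z) = 1 (N(Z) = 6 - 5 = 1)
(10 + (3*(-4) + N(0)))**2 - 1*(-4474) = (10 + (3*(-4) + 1))**2 - 1*(-4474) = (10 + (-12 + 1))**2 + 4474 = (10 - 11)**2 + 4474 = (-1)**2 + 4474 = 1 + 4474 = 4475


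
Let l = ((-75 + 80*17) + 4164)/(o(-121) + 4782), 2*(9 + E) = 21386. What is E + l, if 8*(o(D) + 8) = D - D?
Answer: 51010865/4774 ≈ 10685.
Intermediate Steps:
E = 10684 (E = -9 + (1/2)*21386 = -9 + 10693 = 10684)
o(D) = -8 (o(D) = -8 + (D - D)/8 = -8 + (1/8)*0 = -8 + 0 = -8)
l = 5449/4774 (l = ((-75 + 80*17) + 4164)/(-8 + 4782) = ((-75 + 1360) + 4164)/4774 = (1285 + 4164)*(1/4774) = 5449*(1/4774) = 5449/4774 ≈ 1.1414)
E + l = 10684 + 5449/4774 = 51010865/4774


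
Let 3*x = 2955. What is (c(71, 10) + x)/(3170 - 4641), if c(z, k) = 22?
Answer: -1007/1471 ≈ -0.68457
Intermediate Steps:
x = 985 (x = (1/3)*2955 = 985)
(c(71, 10) + x)/(3170 - 4641) = (22 + 985)/(3170 - 4641) = 1007/(-1471) = 1007*(-1/1471) = -1007/1471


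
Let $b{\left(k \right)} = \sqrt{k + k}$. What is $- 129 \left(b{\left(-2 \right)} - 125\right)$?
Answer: $16125 - 258 i \approx 16125.0 - 258.0 i$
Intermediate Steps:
$b{\left(k \right)} = \sqrt{2} \sqrt{k}$ ($b{\left(k \right)} = \sqrt{2 k} = \sqrt{2} \sqrt{k}$)
$- 129 \left(b{\left(-2 \right)} - 125\right) = - 129 \left(\sqrt{2} \sqrt{-2} - 125\right) = - 129 \left(\sqrt{2} i \sqrt{2} - 125\right) = - 129 \left(2 i - 125\right) = - 129 \left(-125 + 2 i\right) = 16125 - 258 i$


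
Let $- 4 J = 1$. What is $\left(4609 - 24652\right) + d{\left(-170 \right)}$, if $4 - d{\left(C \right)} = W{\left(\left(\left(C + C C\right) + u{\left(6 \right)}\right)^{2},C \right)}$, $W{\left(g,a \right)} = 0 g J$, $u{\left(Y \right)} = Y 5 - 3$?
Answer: $-20039$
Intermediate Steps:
$J = - \frac{1}{4}$ ($J = \left(- \frac{1}{4}\right) 1 = - \frac{1}{4} \approx -0.25$)
$u{\left(Y \right)} = -3 + 5 Y$ ($u{\left(Y \right)} = 5 Y - 3 = -3 + 5 Y$)
$W{\left(g,a \right)} = 0$ ($W{\left(g,a \right)} = 0 g \left(- \frac{1}{4}\right) = 0 \left(- \frac{1}{4}\right) = 0$)
$d{\left(C \right)} = 4$ ($d{\left(C \right)} = 4 - 0 = 4 + 0 = 4$)
$\left(4609 - 24652\right) + d{\left(-170 \right)} = \left(4609 - 24652\right) + 4 = -20043 + 4 = -20039$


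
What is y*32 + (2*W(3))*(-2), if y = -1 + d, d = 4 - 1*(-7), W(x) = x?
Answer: 308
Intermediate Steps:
d = 11 (d = 4 + 7 = 11)
y = 10 (y = -1 + 11 = 10)
y*32 + (2*W(3))*(-2) = 10*32 + (2*3)*(-2) = 320 + 6*(-2) = 320 - 12 = 308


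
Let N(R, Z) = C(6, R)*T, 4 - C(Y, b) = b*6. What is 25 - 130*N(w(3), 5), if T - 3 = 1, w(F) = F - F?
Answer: -2055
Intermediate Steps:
w(F) = 0
C(Y, b) = 4 - 6*b (C(Y, b) = 4 - b*6 = 4 - 6*b)
T = 4 (T = 3 + 1 = 4)
N(R, Z) = 16 - 24*R (N(R, Z) = (4 - 6*R)*4 = 16 - 24*R)
25 - 130*N(w(3), 5) = 25 - 130*(16 - 24*0) = 25 - 130*(16 + 0) = 25 - 130*16 = 25 - 2080 = -2055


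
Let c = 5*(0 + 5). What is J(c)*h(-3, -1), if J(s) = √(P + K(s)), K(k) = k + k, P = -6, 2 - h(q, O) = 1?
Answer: 2*√11 ≈ 6.6332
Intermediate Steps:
h(q, O) = 1 (h(q, O) = 2 - 1*1 = 2 - 1 = 1)
c = 25 (c = 5*5 = 25)
K(k) = 2*k
J(s) = √(-6 + 2*s)
J(c)*h(-3, -1) = √(-6 + 2*25)*1 = √(-6 + 50)*1 = √44*1 = (2*√11)*1 = 2*√11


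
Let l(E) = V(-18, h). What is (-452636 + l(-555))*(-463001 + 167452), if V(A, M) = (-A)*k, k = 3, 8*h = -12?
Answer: 133760157518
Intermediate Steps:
h = -3/2 (h = (⅛)*(-12) = -3/2 ≈ -1.5000)
V(A, M) = -3*A (V(A, M) = -A*3 = -3*A)
l(E) = 54 (l(E) = -3*(-18) = 54)
(-452636 + l(-555))*(-463001 + 167452) = (-452636 + 54)*(-463001 + 167452) = -452582*(-295549) = 133760157518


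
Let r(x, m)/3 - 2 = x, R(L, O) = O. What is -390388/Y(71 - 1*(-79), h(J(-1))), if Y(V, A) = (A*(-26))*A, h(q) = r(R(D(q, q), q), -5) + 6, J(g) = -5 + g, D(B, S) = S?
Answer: 97597/234 ≈ 417.08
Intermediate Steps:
r(x, m) = 6 + 3*x
h(q) = 12 + 3*q (h(q) = (6 + 3*q) + 6 = 12 + 3*q)
Y(V, A) = -26*A² (Y(V, A) = (-26*A)*A = -26*A²)
-390388/Y(71 - 1*(-79), h(J(-1))) = -390388*(-1/(26*(12 + 3*(-5 - 1))²)) = -390388*(-1/(26*(12 + 3*(-6))²)) = -390388*(-1/(26*(12 - 18)²)) = -390388/((-26*(-6)²)) = -390388/((-26*36)) = -390388/(-936) = -390388*(-1/936) = 97597/234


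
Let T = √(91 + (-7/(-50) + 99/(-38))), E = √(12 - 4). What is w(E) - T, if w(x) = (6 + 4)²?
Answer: 100 - √799026/95 ≈ 90.591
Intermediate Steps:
E = 2*√2 (E = √8 = 2*√2 ≈ 2.8284)
w(x) = 100 (w(x) = 10² = 100)
T = √799026/95 (T = √(91 + (-7*(-1/50) + 99*(-1/38))) = √(91 + (7/50 - 99/38)) = √(91 - 1171/475) = √(42054/475) = √799026/95 ≈ 9.4093)
w(E) - T = 100 - √799026/95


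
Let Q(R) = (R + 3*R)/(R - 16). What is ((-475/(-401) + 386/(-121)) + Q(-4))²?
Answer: 85539285841/58857186025 ≈ 1.4533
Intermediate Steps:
Q(R) = 4*R/(-16 + R) (Q(R) = (4*R)/(-16 + R) = 4*R/(-16 + R))
((-475/(-401) + 386/(-121)) + Q(-4))² = ((-475/(-401) + 386/(-121)) + 4*(-4)/(-16 - 4))² = ((-475*(-1/401) + 386*(-1/121)) + 4*(-4)/(-20))² = ((475/401 - 386/121) + 4*(-4)*(-1/20))² = (-97311/48521 + ⅘)² = (-292471/242605)² = 85539285841/58857186025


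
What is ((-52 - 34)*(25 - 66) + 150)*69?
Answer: 253644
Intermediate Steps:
((-52 - 34)*(25 - 66) + 150)*69 = (-86*(-41) + 150)*69 = (3526 + 150)*69 = 3676*69 = 253644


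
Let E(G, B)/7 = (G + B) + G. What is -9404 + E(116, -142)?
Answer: -8774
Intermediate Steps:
E(G, B) = 7*B + 14*G (E(G, B) = 7*((G + B) + G) = 7*((B + G) + G) = 7*(B + 2*G) = 7*B + 14*G)
-9404 + E(116, -142) = -9404 + (7*(-142) + 14*116) = -9404 + (-994 + 1624) = -9404 + 630 = -8774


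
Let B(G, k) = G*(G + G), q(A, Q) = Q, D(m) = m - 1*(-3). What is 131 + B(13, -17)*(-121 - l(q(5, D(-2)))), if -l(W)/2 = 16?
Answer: -29951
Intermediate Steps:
D(m) = 3 + m (D(m) = m + 3 = 3 + m)
B(G, k) = 2*G² (B(G, k) = G*(2*G) = 2*G²)
l(W) = -32 (l(W) = -2*16 = -32)
131 + B(13, -17)*(-121 - l(q(5, D(-2)))) = 131 + (2*13²)*(-121 - 1*(-32)) = 131 + (2*169)*(-121 + 32) = 131 + 338*(-89) = 131 - 30082 = -29951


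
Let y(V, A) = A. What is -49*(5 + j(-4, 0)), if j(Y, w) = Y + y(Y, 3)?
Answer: -196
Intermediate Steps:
j(Y, w) = 3 + Y (j(Y, w) = Y + 3 = 3 + Y)
-49*(5 + j(-4, 0)) = -49*(5 + (3 - 4)) = -49*(5 - 1) = -49*4 = -196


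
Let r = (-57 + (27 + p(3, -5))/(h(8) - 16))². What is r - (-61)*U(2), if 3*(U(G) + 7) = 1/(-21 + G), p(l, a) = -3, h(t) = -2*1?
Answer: 508675/171 ≈ 2974.7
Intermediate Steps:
h(t) = -2
U(G) = -7 + 1/(3*(-21 + G))
r = 30625/9 (r = (-57 + (27 - 3)/(-2 - 16))² = (-57 + 24/(-18))² = (-57 + 24*(-1/18))² = (-57 - 4/3)² = (-175/3)² = 30625/9 ≈ 3402.8)
r - (-61)*U(2) = 30625/9 - (-61)*(442 - 21*2)/(3*(-21 + 2)) = 30625/9 - (-61)*(⅓)*(442 - 42)/(-19) = 30625/9 - (-61)*(⅓)*(-1/19)*400 = 30625/9 - (-61)*(-400)/57 = 30625/9 - 1*24400/57 = 30625/9 - 24400/57 = 508675/171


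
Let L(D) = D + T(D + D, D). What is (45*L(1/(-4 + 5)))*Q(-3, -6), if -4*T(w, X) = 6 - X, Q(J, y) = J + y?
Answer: 405/4 ≈ 101.25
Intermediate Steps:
T(w, X) = -3/2 + X/4 (T(w, X) = -(6 - X)/4 = -3/2 + X/4)
L(D) = -3/2 + 5*D/4 (L(D) = D + (-3/2 + D/4) = -3/2 + 5*D/4)
(45*L(1/(-4 + 5)))*Q(-3, -6) = (45*(-3/2 + 5/(4*(-4 + 5))))*(-3 - 6) = (45*(-3/2 + (5/4)/1))*(-9) = (45*(-3/2 + (5/4)*1))*(-9) = (45*(-3/2 + 5/4))*(-9) = (45*(-1/4))*(-9) = -45/4*(-9) = 405/4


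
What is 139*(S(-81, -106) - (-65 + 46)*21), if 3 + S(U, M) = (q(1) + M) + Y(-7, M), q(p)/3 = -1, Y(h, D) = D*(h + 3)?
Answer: 98829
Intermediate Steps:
Y(h, D) = D*(3 + h)
q(p) = -3 (q(p) = 3*(-1) = -3)
S(U, M) = -6 - 3*M (S(U, M) = -3 + ((-3 + M) + M*(3 - 7)) = -3 + ((-3 + M) + M*(-4)) = -3 + ((-3 + M) - 4*M) = -3 + (-3 - 3*M) = -6 - 3*M)
139*(S(-81, -106) - (-65 + 46)*21) = 139*((-6 - 3*(-106)) - (-65 + 46)*21) = 139*((-6 + 318) - (-19)*21) = 139*(312 - 1*(-399)) = 139*(312 + 399) = 139*711 = 98829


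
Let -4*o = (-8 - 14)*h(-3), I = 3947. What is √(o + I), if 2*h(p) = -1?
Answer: 3*√1753/2 ≈ 62.803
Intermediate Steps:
h(p) = -½ (h(p) = (½)*(-1) = -½)
o = -11/4 (o = -(-8 - 14)*(-1)/(4*2) = -(-11)*(-1)/(2*2) = -¼*11 = -11/4 ≈ -2.7500)
√(o + I) = √(-11/4 + 3947) = √(15777/4) = 3*√1753/2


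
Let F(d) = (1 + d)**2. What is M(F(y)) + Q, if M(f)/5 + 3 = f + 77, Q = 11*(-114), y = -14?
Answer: -39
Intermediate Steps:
Q = -1254
M(f) = 370 + 5*f (M(f) = -15 + 5*(f + 77) = -15 + 5*(77 + f) = -15 + (385 + 5*f) = 370 + 5*f)
M(F(y)) + Q = (370 + 5*(1 - 14)**2) - 1254 = (370 + 5*(-13)**2) - 1254 = (370 + 5*169) - 1254 = (370 + 845) - 1254 = 1215 - 1254 = -39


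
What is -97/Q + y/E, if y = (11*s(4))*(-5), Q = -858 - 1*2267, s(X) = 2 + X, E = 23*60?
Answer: -29913/143750 ≈ -0.20809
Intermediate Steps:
E = 1380
Q = -3125 (Q = -858 - 2267 = -3125)
y = -330 (y = (11*(2 + 4))*(-5) = (11*6)*(-5) = 66*(-5) = -330)
-97/Q + y/E = -97/(-3125) - 330/1380 = -97*(-1/3125) - 330*1/1380 = 97/3125 - 11/46 = -29913/143750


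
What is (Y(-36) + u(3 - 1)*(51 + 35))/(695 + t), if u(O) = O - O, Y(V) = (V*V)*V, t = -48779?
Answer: 3888/4007 ≈ 0.97030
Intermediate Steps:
Y(V) = V³ (Y(V) = V²*V = V³)
u(O) = 0
(Y(-36) + u(3 - 1)*(51 + 35))/(695 + t) = ((-36)³ + 0*(51 + 35))/(695 - 48779) = (-46656 + 0*86)/(-48084) = (-46656 + 0)*(-1/48084) = -46656*(-1/48084) = 3888/4007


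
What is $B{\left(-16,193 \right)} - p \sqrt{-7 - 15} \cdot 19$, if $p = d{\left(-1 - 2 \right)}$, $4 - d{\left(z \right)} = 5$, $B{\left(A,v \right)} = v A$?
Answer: $-3088 + 19 i \sqrt{22} \approx -3088.0 + 89.118 i$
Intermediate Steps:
$B{\left(A,v \right)} = A v$
$d{\left(z \right)} = -1$ ($d{\left(z \right)} = 4 - 5 = -1$)
$p = -1$
$B{\left(-16,193 \right)} - p \sqrt{-7 - 15} \cdot 19 = \left(-16\right) 193 - - \sqrt{-7 - 15} \cdot 19 = -3088 - - \sqrt{-22} \cdot 19 = -3088 - - i \sqrt{22} \cdot 19 = -3088 - - 19 i \sqrt{22} = -3088 + 19 i \sqrt{22}$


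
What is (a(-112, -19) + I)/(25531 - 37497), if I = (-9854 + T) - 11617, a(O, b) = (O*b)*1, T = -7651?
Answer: 13497/5983 ≈ 2.2559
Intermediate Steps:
a(O, b) = O*b
I = -29122 (I = (-9854 - 7651) - 11617 = -17505 - 11617 = -29122)
(a(-112, -19) + I)/(25531 - 37497) = (-112*(-19) - 29122)/(25531 - 37497) = (2128 - 29122)/(-11966) = -26994*(-1/11966) = 13497/5983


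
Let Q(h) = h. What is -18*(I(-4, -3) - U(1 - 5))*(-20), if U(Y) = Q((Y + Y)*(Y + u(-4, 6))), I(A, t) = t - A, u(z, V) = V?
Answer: 6120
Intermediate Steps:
U(Y) = 2*Y*(6 + Y) (U(Y) = (Y + Y)*(Y + 6) = (2*Y)*(6 + Y) = 2*Y*(6 + Y))
-18*(I(-4, -3) - U(1 - 5))*(-20) = -18*((-3 - 1*(-4)) - 2*(1 - 5)*(6 + (1 - 5)))*(-20) = -18*((-3 + 4) - 2*(-4)*(6 - 4))*(-20) = -18*(1 - 2*(-4)*2)*(-20) = -18*(1 - 1*(-16))*(-20) = -18*(1 + 16)*(-20) = -18*17*(-20) = -306*(-20) = 6120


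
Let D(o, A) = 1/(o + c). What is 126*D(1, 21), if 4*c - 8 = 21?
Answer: 168/11 ≈ 15.273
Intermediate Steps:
c = 29/4 (c = 2 + (1/4)*21 = 2 + 21/4 = 29/4 ≈ 7.2500)
D(o, A) = 1/(29/4 + o) (D(o, A) = 1/(o + 29/4) = 1/(29/4 + o))
126*D(1, 21) = 126*(4/(29 + 4*1)) = 126*(4/(29 + 4)) = 126*(4/33) = 168/11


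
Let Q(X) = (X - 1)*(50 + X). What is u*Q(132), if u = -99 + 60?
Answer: -929838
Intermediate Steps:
u = -39
Q(X) = (-1 + X)*(50 + X)
u*Q(132) = -39*(-50 + 132² + 49*132) = -39*(-50 + 17424 + 6468) = -39*23842 = -929838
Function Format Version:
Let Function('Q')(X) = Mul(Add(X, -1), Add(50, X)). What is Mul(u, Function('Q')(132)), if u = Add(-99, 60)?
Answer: -929838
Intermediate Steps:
u = -39
Function('Q')(X) = Mul(Add(-1, X), Add(50, X))
Mul(u, Function('Q')(132)) = Mul(-39, Add(-50, Pow(132, 2), Mul(49, 132))) = Mul(-39, Add(-50, 17424, 6468)) = Mul(-39, 23842) = -929838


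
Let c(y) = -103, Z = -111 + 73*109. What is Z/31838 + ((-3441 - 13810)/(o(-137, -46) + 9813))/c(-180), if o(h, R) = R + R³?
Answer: 35109299592/143583123833 ≈ 0.24452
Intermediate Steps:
Z = 7846 (Z = -111 + 7957 = 7846)
Z/31838 + ((-3441 - 13810)/(o(-137, -46) + 9813))/c(-180) = 7846/31838 + ((-3441 - 13810)/((-46 + (-46)³) + 9813))/(-103) = 7846*(1/31838) - 17251/((-46 - 97336) + 9813)*(-1/103) = 3923/15919 - 17251/(-97382 + 9813)*(-1/103) = 3923/15919 - 17251/(-87569)*(-1/103) = 3923/15919 - 17251*(-1/87569)*(-1/103) = 3923/15919 + (17251/87569)*(-1/103) = 3923/15919 - 17251/9019607 = 35109299592/143583123833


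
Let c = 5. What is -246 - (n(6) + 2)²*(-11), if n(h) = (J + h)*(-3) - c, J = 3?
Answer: 9654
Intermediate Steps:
n(h) = -14 - 3*h (n(h) = (3 + h)*(-3) - 1*5 = (-9 - 3*h) - 5 = -14 - 3*h)
-246 - (n(6) + 2)²*(-11) = -246 - ((-14 - 3*6) + 2)²*(-11) = -246 - ((-14 - 18) + 2)²*(-11) = -246 - (-32 + 2)²*(-11) = -246 - (-30)²*(-11) = -246 - 900*(-11) = -246 - 1*(-9900) = -246 + 9900 = 9654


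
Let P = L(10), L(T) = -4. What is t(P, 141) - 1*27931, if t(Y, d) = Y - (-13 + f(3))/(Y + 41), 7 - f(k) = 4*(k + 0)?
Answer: -1033577/37 ≈ -27935.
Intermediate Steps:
f(k) = 7 - 4*k (f(k) = 7 - 4*(k + 0) = 7 - 4*k)
P = -4
t(Y, d) = Y + 18/(41 + Y) (t(Y, d) = Y - (-13 + (7 - 4*3))/(Y + 41) = Y - (-13 + (7 - 12))/(41 + Y) = Y - (-13 - 5)/(41 + Y) = Y - (-18)/(41 + Y) = Y + 18/(41 + Y))
t(P, 141) - 1*27931 = (18 + (-4)**2 + 41*(-4))/(41 - 4) - 1*27931 = (18 + 16 - 164)/37 - 27931 = (1/37)*(-130) - 27931 = -130/37 - 27931 = -1033577/37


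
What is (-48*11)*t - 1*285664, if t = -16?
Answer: -277216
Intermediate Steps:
(-48*11)*t - 1*285664 = -48*11*(-16) - 1*285664 = -12*44*(-16) - 285664 = -528*(-16) - 285664 = 8448 - 285664 = -277216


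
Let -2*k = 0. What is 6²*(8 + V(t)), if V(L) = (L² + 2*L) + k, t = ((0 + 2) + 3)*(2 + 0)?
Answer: 4608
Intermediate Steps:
t = 10 (t = (2 + 3)*2 = 5*2 = 10)
k = 0 (k = -½*0 = 0)
V(L) = L² + 2*L (V(L) = (L² + 2*L) + 0 = L² + 2*L)
6²*(8 + V(t)) = 6²*(8 + 10*(2 + 10)) = 36*(8 + 10*12) = 36*(8 + 120) = 36*128 = 4608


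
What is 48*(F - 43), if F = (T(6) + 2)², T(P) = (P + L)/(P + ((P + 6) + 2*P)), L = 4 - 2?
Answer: -136304/75 ≈ -1817.4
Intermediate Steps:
L = 2
T(P) = (2 + P)/(6 + 4*P) (T(P) = (P + 2)/(P + ((P + 6) + 2*P)) = (2 + P)/(P + ((6 + P) + 2*P)) = (2 + P)/(P + (6 + 3*P)) = (2 + P)/(6 + 4*P))
F = 1156/225 (F = ((2 + 6)/(2*(3 + 2*6)) + 2)² = ((½)*8/(3 + 12) + 2)² = ((½)*8/15 + 2)² = ((½)*(1/15)*8 + 2)² = (4/15 + 2)² = (34/15)² = 1156/225 ≈ 5.1378)
48*(F - 43) = 48*(1156/225 - 43) = 48*(-8519/225) = -136304/75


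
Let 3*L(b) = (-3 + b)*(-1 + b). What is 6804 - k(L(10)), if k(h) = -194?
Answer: 6998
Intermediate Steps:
L(b) = (-1 + b)*(-3 + b)/3 (L(b) = ((-3 + b)*(-1 + b))/3 = ((-1 + b)*(-3 + b))/3 = (-1 + b)*(-3 + b)/3)
6804 - k(L(10)) = 6804 - 1*(-194) = 6804 + 194 = 6998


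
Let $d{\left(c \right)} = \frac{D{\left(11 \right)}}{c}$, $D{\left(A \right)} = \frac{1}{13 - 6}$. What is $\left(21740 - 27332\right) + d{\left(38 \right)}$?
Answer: $- \frac{1487471}{266} \approx -5592.0$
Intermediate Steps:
$D{\left(A \right)} = \frac{1}{7}$
$d{\left(c \right)} = \frac{1}{7 c}$
$\left(21740 - 27332\right) + d{\left(38 \right)} = \left(21740 - 27332\right) + \frac{1}{7 \cdot 38} = -5592 + \frac{1}{7} \cdot \frac{1}{38} = -5592 + \frac{1}{266} = - \frac{1487471}{266}$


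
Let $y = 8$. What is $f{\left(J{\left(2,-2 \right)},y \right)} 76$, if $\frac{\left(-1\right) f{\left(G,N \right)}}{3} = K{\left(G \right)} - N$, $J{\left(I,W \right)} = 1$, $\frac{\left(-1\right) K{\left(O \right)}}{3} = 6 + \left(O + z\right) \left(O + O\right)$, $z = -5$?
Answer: $456$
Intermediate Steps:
$K{\left(O \right)} = -18 - 6 O \left(-5 + O\right)$ ($K{\left(O \right)} = - 3 \left(6 + \left(O - 5\right) \left(O + O\right)\right) = - 3 \left(6 + \left(-5 + O\right) 2 O\right) = - 3 \left(6 + 2 O \left(-5 + O\right)\right) = -18 - 6 O \left(-5 + O\right)$)
$f{\left(G,N \right)} = 54 - 90 G + 3 N + 18 G^{2}$ ($f{\left(G,N \right)} = - 3 \left(\left(-18 - 6 G^{2} + 30 G\right) - N\right) = - 3 \left(-18 - N - 6 G^{2} + 30 G\right) = 54 - 90 G + 3 N + 18 G^{2}$)
$f{\left(J{\left(2,-2 \right)},y \right)} 76 = \left(54 - 90 + 3 \cdot 8 + 18 \cdot 1^{2}\right) 76 = \left(54 - 90 + 24 + 18 \cdot 1\right) 76 = \left(54 - 90 + 24 + 18\right) 76 = 6 \cdot 76 = 456$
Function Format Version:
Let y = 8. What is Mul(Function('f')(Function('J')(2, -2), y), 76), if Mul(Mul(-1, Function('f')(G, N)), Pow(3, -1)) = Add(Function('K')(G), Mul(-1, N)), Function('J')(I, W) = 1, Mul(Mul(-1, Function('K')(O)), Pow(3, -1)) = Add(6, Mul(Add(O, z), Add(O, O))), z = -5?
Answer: 456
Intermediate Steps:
Function('K')(O) = Add(-18, Mul(-6, O, Add(-5, O))) (Function('K')(O) = Mul(-3, Add(6, Mul(Add(O, -5), Add(O, O)))) = Mul(-3, Add(6, Mul(Add(-5, O), Mul(2, O)))) = Mul(-3, Add(6, Mul(2, O, Add(-5, O)))) = Add(-18, Mul(-6, O, Add(-5, O))))
Function('f')(G, N) = Add(54, Mul(-90, G), Mul(3, N), Mul(18, Pow(G, 2))) (Function('f')(G, N) = Mul(-3, Add(Add(-18, Mul(-6, Pow(G, 2)), Mul(30, G)), Mul(-1, N))) = Mul(-3, Add(-18, Mul(-1, N), Mul(-6, Pow(G, 2)), Mul(30, G))) = Add(54, Mul(-90, G), Mul(3, N), Mul(18, Pow(G, 2))))
Mul(Function('f')(Function('J')(2, -2), y), 76) = Mul(Add(54, Mul(-90, 1), Mul(3, 8), Mul(18, Pow(1, 2))), 76) = Mul(Add(54, -90, 24, Mul(18, 1)), 76) = Mul(Add(54, -90, 24, 18), 76) = Mul(6, 76) = 456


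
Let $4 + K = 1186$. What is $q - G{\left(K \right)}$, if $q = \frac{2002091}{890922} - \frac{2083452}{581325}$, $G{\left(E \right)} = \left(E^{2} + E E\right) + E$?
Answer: $- \frac{482598822779677223}{172638410550} \approx -2.7954 \cdot 10^{6}$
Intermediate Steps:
$K = 1182$ ($K = -4 + 1186 = 1182$)
$G{\left(E \right)} = E + 2 E^{2}$ ($G{\left(E \right)} = \left(E^{2} + E^{2}\right) + E = 2 E^{2} + E = E + 2 E^{2}$)
$q = - \frac{230775890723}{172638410550}$ ($q = 2002091 \cdot \frac{1}{890922} - \frac{694484}{193775} = \frac{2002091}{890922} - \frac{694484}{193775} = - \frac{230775890723}{172638410550} \approx -1.3368$)
$q - G{\left(K \right)} = - \frac{230775890723}{172638410550} - 1182 \left(1 + 2 \cdot 1182\right) = - \frac{230775890723}{172638410550} - 1182 \left(1 + 2364\right) = - \frac{230775890723}{172638410550} - 1182 \cdot 2365 = - \frac{230775890723}{172638410550} - 2795430 = - \frac{482598822779677223}{172638410550}$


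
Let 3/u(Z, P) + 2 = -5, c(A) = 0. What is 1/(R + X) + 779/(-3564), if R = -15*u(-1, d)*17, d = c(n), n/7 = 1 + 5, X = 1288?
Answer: -7594451/34859484 ≈ -0.21786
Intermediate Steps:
n = 42 (n = 7*(1 + 5) = 7*6 = 42)
d = 0
u(Z, P) = -3/7 (u(Z, P) = 3/(-2 - 5) = 3/(-7) = 3*(-⅐) = -3/7)
R = 765/7 (R = -15*(-3/7)*17 = (45/7)*17 = 765/7 ≈ 109.29)
1/(R + X) + 779/(-3564) = 1/(765/7 + 1288) + 779/(-3564) = 1/(9781/7) + 779*(-1/3564) = 7/9781 - 779/3564 = -7594451/34859484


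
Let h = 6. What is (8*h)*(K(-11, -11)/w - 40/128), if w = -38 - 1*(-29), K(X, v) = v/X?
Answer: -61/3 ≈ -20.333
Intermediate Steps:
w = -9 (w = -38 + 29 = -9)
(8*h)*(K(-11, -11)/w - 40/128) = (8*6)*(-11/(-11)/(-9) - 40/128) = 48*(-11*(-1/11)*(-⅑) - 40*1/128) = 48*(1*(-⅑) - 5/16) = 48*(-⅑ - 5/16) = 48*(-61/144) = -61/3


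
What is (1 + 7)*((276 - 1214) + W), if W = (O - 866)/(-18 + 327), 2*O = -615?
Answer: -2328124/309 ≈ -7534.4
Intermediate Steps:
O = -615/2 (O = (½)*(-615) = -615/2 ≈ -307.50)
W = -2347/618 (W = (-615/2 - 866)/(-18 + 327) = -2347/2/309 = -2347/2*1/309 = -2347/618 ≈ -3.7977)
(1 + 7)*((276 - 1214) + W) = (1 + 7)*((276 - 1214) - 2347/618) = 8*(-938 - 2347/618) = 8*(-582031/618) = -2328124/309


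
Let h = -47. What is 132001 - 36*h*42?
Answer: 203065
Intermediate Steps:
132001 - 36*h*42 = 132001 - 36*(-47)*42 = 132001 + 1692*42 = 132001 + 71064 = 203065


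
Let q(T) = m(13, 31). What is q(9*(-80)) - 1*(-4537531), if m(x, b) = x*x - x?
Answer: 4537687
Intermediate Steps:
m(x, b) = x² - x
q(T) = 156 (q(T) = 13*(-1 + 13) = 13*12 = 156)
q(9*(-80)) - 1*(-4537531) = 156 - 1*(-4537531) = 156 + 4537531 = 4537687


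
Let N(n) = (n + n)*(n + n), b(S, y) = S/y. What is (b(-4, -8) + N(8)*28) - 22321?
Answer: -30305/2 ≈ -15153.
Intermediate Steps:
N(n) = 4*n**2 (N(n) = (2*n)*(2*n) = 4*n**2)
(b(-4, -8) + N(8)*28) - 22321 = (-4/(-8) + (4*8**2)*28) - 22321 = (-4*(-1/8) + (4*64)*28) - 22321 = (1/2 + 256*28) - 22321 = (1/2 + 7168) - 22321 = 14337/2 - 22321 = -30305/2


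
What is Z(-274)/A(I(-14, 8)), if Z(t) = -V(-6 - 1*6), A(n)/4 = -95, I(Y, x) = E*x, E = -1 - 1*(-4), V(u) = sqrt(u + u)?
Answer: I*sqrt(6)/190 ≈ 0.012892*I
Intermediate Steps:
V(u) = sqrt(2)*sqrt(u) (V(u) = sqrt(2*u) = sqrt(2)*sqrt(u))
E = 3 (E = -1 + 4 = 3)
I(Y, x) = 3*x
A(n) = -380 (A(n) = 4*(-95) = -380)
Z(t) = -2*I*sqrt(6) (Z(t) = -sqrt(2)*sqrt(-6 - 1*6) = -sqrt(2)*sqrt(-6 - 6) = -sqrt(2)*sqrt(-12) = -sqrt(2)*2*I*sqrt(3) = -2*I*sqrt(6))
Z(-274)/A(I(-14, 8)) = -2*I*sqrt(6)/(-380) = -2*I*sqrt(6)*(-1/380) = I*sqrt(6)/190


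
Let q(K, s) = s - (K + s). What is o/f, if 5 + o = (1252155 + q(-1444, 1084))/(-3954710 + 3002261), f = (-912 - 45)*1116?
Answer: 1503961/254306740347 ≈ 5.9140e-6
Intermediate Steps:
q(K, s) = -K (q(K, s) = s + (-K - s) = -K)
f = -1068012 (f = -957*1116 = -1068012)
o = -6015844/952449 (o = -5 + (1252155 - 1*(-1444))/(-3954710 + 3002261) = -5 + (1252155 + 1444)/(-952449) = -5 + 1253599*(-1/952449) = -5 - 1253599/952449 = -6015844/952449 ≈ -6.3162)
o/f = -6015844/952449/(-1068012) = -6015844/952449*(-1/1068012) = 1503961/254306740347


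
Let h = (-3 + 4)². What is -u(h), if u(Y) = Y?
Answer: -1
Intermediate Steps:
h = 1 (h = 1² = 1)
-u(h) = -1*1 = -1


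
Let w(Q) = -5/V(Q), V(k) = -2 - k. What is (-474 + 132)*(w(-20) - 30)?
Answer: 10355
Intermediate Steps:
w(Q) = -5/(-2 - Q)
(-474 + 132)*(w(-20) - 30) = (-474 + 132)*(5/(2 - 20) - 30) = -342*(5/(-18) - 30) = -342*(5*(-1/18) - 30) = -342*(-5/18 - 30) = -342*(-545/18) = 10355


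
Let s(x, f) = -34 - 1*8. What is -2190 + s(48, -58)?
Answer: -2232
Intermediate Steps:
s(x, f) = -42 (s(x, f) = -34 - 8 = -42)
-2190 + s(48, -58) = -2190 - 42 = -2232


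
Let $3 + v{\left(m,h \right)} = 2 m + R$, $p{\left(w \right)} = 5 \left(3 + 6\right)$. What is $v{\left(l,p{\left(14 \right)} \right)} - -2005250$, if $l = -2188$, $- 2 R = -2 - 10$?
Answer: $2000877$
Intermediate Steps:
$R = 6$ ($R = - \frac{-2 - 10}{2} = \left(- \frac{1}{2}\right) \left(-12\right) = 6$)
$p{\left(w \right)} = 45$ ($p{\left(w \right)} = 5 \cdot 9 = 45$)
$v{\left(m,h \right)} = 3 + 2 m$ ($v{\left(m,h \right)} = -3 + \left(2 m + 6\right) = -3 + \left(6 + 2 m\right) = 3 + 2 m$)
$v{\left(l,p{\left(14 \right)} \right)} - -2005250 = \left(3 + 2 \left(-2188\right)\right) - -2005250 = \left(3 - 4376\right) + 2005250 = -4373 + 2005250 = 2000877$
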